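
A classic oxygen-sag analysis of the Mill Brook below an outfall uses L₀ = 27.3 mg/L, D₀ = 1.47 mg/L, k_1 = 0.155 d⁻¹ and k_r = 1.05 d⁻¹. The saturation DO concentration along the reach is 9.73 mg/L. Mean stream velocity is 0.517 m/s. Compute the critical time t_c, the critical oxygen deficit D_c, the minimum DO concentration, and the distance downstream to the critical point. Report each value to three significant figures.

At the critical point dD/dt = 0, so k_1 L₀ e^(−k_1 t) = k_r D. Substituting D(t) from the Streeter–Phelps equation and solving for t gives
t_c = ln[(k_r/k_1)(1 − D₀(k_r−k_1)/(k_1 L₀))] / (k_r−k_1).
Here k_r−k_1 = 0.8950 d⁻¹ and 1 − D₀(k_r−k_1)/(k_1 L₀) = 1 − 1.47×0.8950/(0.155×27.3) = 0.6891, so
t_c = ln(6.774 × 0.6891) / 0.8950 = 1.541 / 0.8950 = 1.721 d.
L(t_c) = L₀ e^(−k_1 t_c) = 27.3 × 0.7658 = 20.91 mg/L, and at the critical point k_r D_c = k_1 L, so D_c = (0.155/1.05) × 20.91 = 3.086 mg/L.
Minimum DO = C_s − D_c = 9.73 − 3.086 = 6.644 mg/L.
x_c = v t_c = 0.517 m/s × 1.721 d × 86400 s/d = 76900 m ≈ 76.9 km.

t_c ≈ 1.72 d; D_c ≈ 3.09 mg/L; min DO ≈ 6.64 mg/L; x_c ≈ 76.9 km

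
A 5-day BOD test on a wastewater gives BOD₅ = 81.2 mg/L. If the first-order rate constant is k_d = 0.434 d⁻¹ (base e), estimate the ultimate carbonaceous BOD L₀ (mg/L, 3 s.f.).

BOD₅ = L₀(1 − e^(−5k_d)) ⇒ L₀ = BOD₅ / (1 − e^(−5×0.434))
= 81.2 / (1 − 0.1142) = 81.2 / 0.8858 = 91.67 mg/L.

L₀ ≈ 91.7 mg/L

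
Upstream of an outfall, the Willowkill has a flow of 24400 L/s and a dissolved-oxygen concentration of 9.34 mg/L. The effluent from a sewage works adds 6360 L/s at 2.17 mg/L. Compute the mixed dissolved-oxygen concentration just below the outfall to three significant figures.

7.86 mg/L

Flow-weighted mixing: C = (Q_r C_r + Q_w C_w)/(Q_r + Q_w)
= (24400×9.34 + 6360×2.17)/(24400 + 6360) = 241700/30760 = 7.858 mg/L.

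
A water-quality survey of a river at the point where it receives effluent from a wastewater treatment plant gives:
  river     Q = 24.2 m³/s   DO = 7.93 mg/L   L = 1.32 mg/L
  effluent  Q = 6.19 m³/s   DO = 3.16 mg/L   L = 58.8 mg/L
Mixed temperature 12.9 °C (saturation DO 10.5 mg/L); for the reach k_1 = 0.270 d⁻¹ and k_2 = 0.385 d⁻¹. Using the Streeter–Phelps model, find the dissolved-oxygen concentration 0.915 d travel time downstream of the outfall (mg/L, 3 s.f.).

DO ≈ 5.62 mg/L

Mixed DO = (24.2×7.93 + 6.19×3.16)/(24.2+6.19) = 211.5/30.39 = 6.958 mg/L.
Mixed L₀ = (24.2×1.32 + 6.19×58.8)/(30.39) = 395.9/30.39 = 13.03 mg/L.
Initial deficit D₀ = C_s − DO₀ = 10.5 − 6.958 = 3.542 mg/L.
D(0.915) = [0.270×13.03/(0.385−0.270)](e^(−0.270×0.915) − e^(−0.385×0.915)) + 3.542 e^(−0.385×0.915)
= 30.59 × (0.7811 − 0.7031) + 3.542 × 0.7031 = 4.876 mg/L.
DO = 10.5 − 4.876 = 5.624 mg/L.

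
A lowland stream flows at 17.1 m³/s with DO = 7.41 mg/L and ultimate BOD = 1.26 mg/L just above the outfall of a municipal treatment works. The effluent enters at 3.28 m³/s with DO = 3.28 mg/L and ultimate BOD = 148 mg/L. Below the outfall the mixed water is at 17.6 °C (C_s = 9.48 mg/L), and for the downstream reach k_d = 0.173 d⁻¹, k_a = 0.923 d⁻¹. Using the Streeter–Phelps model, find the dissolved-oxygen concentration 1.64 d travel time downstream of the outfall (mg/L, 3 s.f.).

DO ≈ 5.82 mg/L

Mixed DO = (17.1×7.41 + 3.28×3.28)/(17.1+3.28) = 137.5/20.38 = 6.745 mg/L.
Mixed L₀ = (17.1×1.26 + 3.28×148)/(20.38) = 507.0/20.38 = 24.88 mg/L.
Initial deficit D₀ = C_s − DO₀ = 9.48 − 6.745 = 2.735 mg/L.
D(1.64) = [0.173×24.88/(0.923−0.173)](e^(−0.173×1.64) − e^(−0.923×1.64)) + 2.735 e^(−0.923×1.64)
= 5.738 × (0.7530 − 0.2201) + 2.735 × 0.2201 = 3.660 mg/L.
DO = 9.48 − 3.660 = 5.820 mg/L.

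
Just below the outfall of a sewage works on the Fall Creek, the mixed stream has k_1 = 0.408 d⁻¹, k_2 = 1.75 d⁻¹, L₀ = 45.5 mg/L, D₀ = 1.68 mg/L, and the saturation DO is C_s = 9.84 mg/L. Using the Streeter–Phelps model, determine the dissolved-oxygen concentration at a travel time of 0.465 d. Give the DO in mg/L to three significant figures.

k_1 L₀/(k_2−k_1) = 0.408×45.5/(1.75−0.408) = 18.56/1.342 = 13.83 mg/L.
e^(−k_1 t) = e^(−0.408×0.4650) = 0.8272; e^(−k_2 t) = e^(−1.75×0.4650) = 0.4432.
D = 13.83 × (0.8272 − 0.4432) + 1.68 × 0.4432 = 5.312 + 0.7446 = 6.056 mg/L.
DO = C_s − D = 9.84 − 6.056 = 3.784 mg/L.

DO ≈ 3.78 mg/L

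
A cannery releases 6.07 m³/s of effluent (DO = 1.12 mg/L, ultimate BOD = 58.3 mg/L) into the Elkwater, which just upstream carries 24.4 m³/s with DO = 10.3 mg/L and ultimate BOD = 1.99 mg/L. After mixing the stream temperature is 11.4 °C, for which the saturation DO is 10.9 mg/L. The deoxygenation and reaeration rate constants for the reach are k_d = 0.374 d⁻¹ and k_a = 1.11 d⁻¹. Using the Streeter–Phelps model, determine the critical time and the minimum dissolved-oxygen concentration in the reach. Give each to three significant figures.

t_c ≈ 0.868 d; minimum DO ≈ 7.68 mg/L

Mixed DO = (24.4×10.3 + 6.07×1.12)/(24.4+6.07) = 258.1/30.47 = 8.471 mg/L.
Mixed L₀ = (24.4×1.99 + 6.07×58.3)/(30.47) = 402.4/30.47 = 13.21 mg/L.
Initial deficit D₀ = C_s − DO₀ = 10.9 − 8.471 = 2.429 mg/L.
t_c = (1/0.7360) ln[(1.11/0.374)(1 − 2.429×0.7360/(0.374×13.21))] = 1.359 × ln(1.894) = 0.8677 d.
D_c = (0.374/1.11) × 13.21 × e^(−0.374×0.8677) = 0.3369 × 13.21 × 0.7229 = 3.217 mg/L.
Minimum DO = 10.9 − 3.217 = 7.683 mg/L.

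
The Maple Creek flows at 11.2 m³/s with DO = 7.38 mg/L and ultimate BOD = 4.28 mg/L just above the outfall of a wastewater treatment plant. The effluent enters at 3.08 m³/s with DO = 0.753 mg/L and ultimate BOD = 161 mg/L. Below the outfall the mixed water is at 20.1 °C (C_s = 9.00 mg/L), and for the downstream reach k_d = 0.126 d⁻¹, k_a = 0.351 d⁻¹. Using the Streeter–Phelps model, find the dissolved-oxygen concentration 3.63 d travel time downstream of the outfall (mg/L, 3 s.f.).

DO ≈ 0.613 mg/L

Mixed DO = (11.2×7.38 + 3.08×0.753)/(11.2+3.08) = 84.98/14.28 = 5.951 mg/L.
Mixed L₀ = (11.2×4.28 + 3.08×161)/(14.28) = 543.8/14.28 = 38.08 mg/L.
Initial deficit D₀ = C_s − DO₀ = 9.00 − 5.951 = 3.049 mg/L.
D(3.63) = [0.126×38.08/(0.351−0.126)](e^(−0.126×3.63) − e^(−0.351×3.63)) + 3.049 e^(−0.351×3.63)
= 21.33 × (0.6329 − 0.2797) + 3.049 × 0.2797 = 8.387 mg/L.
DO = 9.00 − 8.387 = 0.6134 mg/L.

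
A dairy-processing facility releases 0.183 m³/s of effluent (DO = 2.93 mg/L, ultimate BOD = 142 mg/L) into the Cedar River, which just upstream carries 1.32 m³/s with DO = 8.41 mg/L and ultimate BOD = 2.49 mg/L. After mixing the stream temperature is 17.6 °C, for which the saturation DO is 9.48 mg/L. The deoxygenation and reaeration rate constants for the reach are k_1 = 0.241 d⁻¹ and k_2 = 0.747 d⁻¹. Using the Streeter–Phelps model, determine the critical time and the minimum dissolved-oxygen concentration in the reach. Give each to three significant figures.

Mixed DO = (1.32×8.41 + 0.183×2.93)/(1.32+0.183) = 11.64/1.503 = 7.743 mg/L.
Mixed L₀ = (1.32×2.49 + 0.183×142)/(1.503) = 29.27/1.503 = 19.48 mg/L.
Initial deficit D₀ = C_s − DO₀ = 9.48 − 7.743 = 1.737 mg/L.
t_c = (1/0.5060) ln[(0.747/0.241)(1 − 1.737×0.5060/(0.241×19.48))] = 1.976 × ln(2.519) = 1.826 d.
D_c = (0.241/0.747) × 19.48 × e^(−0.241×1.826) = 0.3226 × 19.48 × 0.6440 = 4.047 mg/L.
Minimum DO = 9.48 − 4.047 = 5.433 mg/L.

t_c ≈ 1.83 d; minimum DO ≈ 5.43 mg/L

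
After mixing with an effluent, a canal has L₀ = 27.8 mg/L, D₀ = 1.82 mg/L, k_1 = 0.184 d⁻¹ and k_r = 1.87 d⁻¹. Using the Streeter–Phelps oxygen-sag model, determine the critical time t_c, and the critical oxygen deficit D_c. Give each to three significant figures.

t_c ≈ 0.832 d; D_c ≈ 2.35 mg/L

With k_r/k_1 = 10.16 and 1 − D₀(k_r−k_1)/(k_1 L₀) = 0.4001,
t_c = ln(10.16 × 0.4001) / (1.87 − 0.184) = ln(4.066) / 1.686 = 1.403/1.686 = 0.8320 d.
D_c = (k_1/k_r) L₀ e^(−k_1 t_c) = (0.184/1.87) × 27.8 × e^(−0.184×0.8320) = 0.09840 × 27.8 × 0.8581 = 2.347 mg/L.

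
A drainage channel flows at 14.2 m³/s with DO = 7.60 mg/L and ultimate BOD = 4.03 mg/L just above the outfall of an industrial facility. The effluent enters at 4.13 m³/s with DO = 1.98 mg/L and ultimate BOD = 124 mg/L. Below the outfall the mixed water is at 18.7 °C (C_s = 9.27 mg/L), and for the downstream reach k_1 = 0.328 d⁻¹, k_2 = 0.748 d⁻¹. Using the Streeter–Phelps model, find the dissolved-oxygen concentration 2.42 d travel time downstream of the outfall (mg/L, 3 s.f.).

Mixed DO = (14.2×7.60 + 4.13×1.98)/(14.2+4.13) = 116.1/18.33 = 6.334 mg/L.
Mixed L₀ = (14.2×4.03 + 4.13×124)/(18.33) = 569.3/18.33 = 31.06 mg/L.
Initial deficit D₀ = C_s − DO₀ = 9.27 − 6.334 = 2.936 mg/L.
D(2.42) = [0.328×31.06/(0.748−0.328)](e^(−0.328×2.42) − e^(−0.748×2.42)) + 2.936 e^(−0.748×2.42)
= 24.26 × (0.4521 − 0.1636) + 2.936 × 0.1636 = 7.479 mg/L.
DO = 9.27 − 7.479 = 1.791 mg/L.

DO ≈ 1.79 mg/L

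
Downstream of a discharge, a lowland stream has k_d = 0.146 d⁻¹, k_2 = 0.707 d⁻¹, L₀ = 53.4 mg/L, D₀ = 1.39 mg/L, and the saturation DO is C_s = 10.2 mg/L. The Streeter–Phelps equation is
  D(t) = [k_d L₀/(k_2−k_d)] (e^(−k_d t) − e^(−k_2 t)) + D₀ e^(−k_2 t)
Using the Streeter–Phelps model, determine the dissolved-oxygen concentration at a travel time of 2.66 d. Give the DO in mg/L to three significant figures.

k_d L₀/(k_2−k_d) = 0.146×53.4/(0.707−0.146) = 7.796/0.5610 = 13.90 mg/L.
e^(−k_d t) = e^(−0.146×2.660) = 0.6782; e^(−k_2 t) = e^(−0.707×2.660) = 0.1525.
D = 13.90 × (0.6782 − 0.1525) + 1.39 × 0.1525 = 7.305 + 0.2120 = 7.517 mg/L.
DO = C_s − D = 10.2 − 7.517 = 2.683 mg/L.

DO ≈ 2.68 mg/L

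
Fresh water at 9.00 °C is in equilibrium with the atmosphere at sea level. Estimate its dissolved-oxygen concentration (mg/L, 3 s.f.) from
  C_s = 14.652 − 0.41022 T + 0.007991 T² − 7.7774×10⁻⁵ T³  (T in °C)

C_s = 14.652 − 0.41022×9.00 + 0.007991×9.00² − 7.7774×10⁻⁵×9.00³ = 11.55 mg/L.

C_s ≈ 11.6 mg/L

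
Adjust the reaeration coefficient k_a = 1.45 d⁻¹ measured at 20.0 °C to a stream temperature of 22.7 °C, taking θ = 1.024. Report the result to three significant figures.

k_a ≈ 1.55 d⁻¹

k_a(T₂) = k_a(T₁) · θ^(T₂−T₁) = 1.45 × 1.024^(22.7−20.0)
= 1.45 × 1.024^2.70 = 1.45 × 1.066 = 1.546 d⁻¹.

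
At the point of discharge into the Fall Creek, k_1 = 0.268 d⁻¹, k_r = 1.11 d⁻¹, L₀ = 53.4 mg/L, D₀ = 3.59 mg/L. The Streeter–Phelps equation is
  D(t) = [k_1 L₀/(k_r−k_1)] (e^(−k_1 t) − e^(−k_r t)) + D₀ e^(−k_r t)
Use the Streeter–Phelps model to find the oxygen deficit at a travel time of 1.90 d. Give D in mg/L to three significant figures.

D ≈ 8.59 mg/L

k_1 L₀/(k_r−k_1) = 0.268×53.4/(1.11−0.268) = 14.31/0.8420 = 17.00 mg/L.
e^(−k_1 t) = e^(−0.268×1.900) = 0.6010; e^(−k_r t) = e^(−1.11×1.900) = 0.1214.
D = 17.00 × (0.6010 − 0.1214) + 3.59 × 0.1214 = 8.152 + 0.4357 = 8.588 mg/L.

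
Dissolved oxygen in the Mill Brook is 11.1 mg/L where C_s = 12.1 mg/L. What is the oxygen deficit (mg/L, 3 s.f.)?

D = C_s − C = 12.1 − 11.1 = 1.00 mg/L.

D ≈ 1.00 mg/L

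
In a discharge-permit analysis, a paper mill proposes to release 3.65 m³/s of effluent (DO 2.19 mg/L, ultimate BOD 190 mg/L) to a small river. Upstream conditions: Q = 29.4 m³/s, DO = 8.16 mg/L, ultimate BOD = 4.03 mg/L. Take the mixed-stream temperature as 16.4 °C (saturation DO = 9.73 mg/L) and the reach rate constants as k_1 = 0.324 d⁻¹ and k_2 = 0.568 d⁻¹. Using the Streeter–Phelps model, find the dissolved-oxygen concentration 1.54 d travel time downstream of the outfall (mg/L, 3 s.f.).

DO ≈ 2.60 mg/L

Mixed DO = (29.4×8.16 + 3.65×2.19)/(29.4+3.65) = 247.9/33.05 = 7.501 mg/L.
Mixed L₀ = (29.4×4.03 + 3.65×190)/(33.05) = 812.0/33.05 = 24.57 mg/L.
Initial deficit D₀ = C_s − DO₀ = 9.73 − 7.501 = 2.229 mg/L.
D(1.54) = [0.324×24.57/(0.568−0.324)](e^(−0.324×1.54) − e^(−0.568×1.54)) + 2.229 e^(−0.568×1.54)
= 32.62 × (0.6072 − 0.4170) + 2.229 × 0.4170 = 7.134 mg/L.
DO = 9.73 − 7.134 = 2.596 mg/L.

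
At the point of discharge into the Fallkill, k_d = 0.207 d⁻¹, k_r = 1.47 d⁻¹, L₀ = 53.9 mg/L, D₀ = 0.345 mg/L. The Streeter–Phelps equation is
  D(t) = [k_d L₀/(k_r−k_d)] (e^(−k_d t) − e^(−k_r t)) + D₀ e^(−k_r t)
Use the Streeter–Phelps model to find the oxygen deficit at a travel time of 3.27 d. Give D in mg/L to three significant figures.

D ≈ 4.42 mg/L

k_d L₀/(k_r−k_d) = 0.207×53.9/(1.47−0.207) = 11.16/1.263 = 8.834 mg/L.
e^(−k_d t) = e^(−0.207×3.270) = 0.5082; e^(−k_r t) = e^(−1.47×3.270) = 0.008173.
D = 8.834 × (0.5082 − 0.008173) + 0.345 × 0.008173 = 4.417 + 0.002820 = 4.420 mg/L.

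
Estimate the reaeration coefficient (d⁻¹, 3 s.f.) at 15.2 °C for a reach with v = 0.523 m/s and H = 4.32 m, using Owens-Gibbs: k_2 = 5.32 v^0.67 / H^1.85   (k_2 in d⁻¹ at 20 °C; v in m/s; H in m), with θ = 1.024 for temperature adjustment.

k_2(20) = 5.32 × 0.523^0.67 / 4.32^1.85 = 5.32 × 0.6477 / 14.98 = 0.2300 d⁻¹.
k_2(15.2) = 0.2300 × 1.024^(15.2−20) = 0.2300 × 0.8924 = 0.2052 d⁻¹.

k_2 ≈ 0.205 d⁻¹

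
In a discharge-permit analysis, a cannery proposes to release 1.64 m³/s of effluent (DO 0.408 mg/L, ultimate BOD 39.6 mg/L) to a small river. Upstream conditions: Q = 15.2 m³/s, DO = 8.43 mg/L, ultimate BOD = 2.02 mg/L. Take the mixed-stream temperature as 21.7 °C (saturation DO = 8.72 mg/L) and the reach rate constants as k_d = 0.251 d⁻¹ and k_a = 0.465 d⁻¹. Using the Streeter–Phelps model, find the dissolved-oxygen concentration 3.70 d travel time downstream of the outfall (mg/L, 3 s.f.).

Mixed DO = (15.2×8.43 + 1.64×0.408)/(15.2+1.64) = 128.8/16.84 = 7.649 mg/L.
Mixed L₀ = (15.2×2.02 + 1.64×39.6)/(16.84) = 95.65/16.84 = 5.680 mg/L.
Initial deficit D₀ = C_s − DO₀ = 8.72 − 7.649 = 1.071 mg/L.
D(3.70) = [0.251×5.680/(0.465−0.251)](e^(−0.251×3.70) − e^(−0.465×3.70)) + 1.071 e^(−0.465×3.70)
= 6.662 × (0.3951 − 0.1790) + 1.071 × 0.1790 = 1.631 mg/L.
DO = 8.72 − 1.631 = 7.089 mg/L.

DO ≈ 7.09 mg/L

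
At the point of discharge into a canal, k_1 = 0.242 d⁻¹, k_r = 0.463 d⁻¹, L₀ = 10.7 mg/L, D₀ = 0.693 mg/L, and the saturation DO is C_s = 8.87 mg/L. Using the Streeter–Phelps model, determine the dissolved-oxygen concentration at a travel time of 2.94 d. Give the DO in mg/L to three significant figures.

k_1 L₀/(k_r−k_1) = 0.242×10.7/(0.463−0.242) = 2.589/0.2210 = 11.72 mg/L.
e^(−k_1 t) = e^(−0.242×2.940) = 0.4909; e^(−k_r t) = e^(−0.463×2.940) = 0.2563.
D = 11.72 × (0.4909 − 0.2563) + 0.693 × 0.2563 = 2.748 + 0.1776 = 2.926 mg/L.
DO = C_s − D = 8.87 − 2.926 = 5.944 mg/L.

DO ≈ 5.94 mg/L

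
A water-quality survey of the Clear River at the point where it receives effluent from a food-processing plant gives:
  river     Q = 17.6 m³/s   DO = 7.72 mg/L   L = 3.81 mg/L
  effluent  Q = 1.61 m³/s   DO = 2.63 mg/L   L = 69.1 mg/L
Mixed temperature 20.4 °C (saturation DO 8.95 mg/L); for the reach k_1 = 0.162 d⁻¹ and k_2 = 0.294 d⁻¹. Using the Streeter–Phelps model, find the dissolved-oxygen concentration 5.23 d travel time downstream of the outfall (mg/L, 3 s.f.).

DO ≈ 6.16 mg/L

Mixed DO = (17.6×7.72 + 1.61×2.63)/(17.6+1.61) = 140.1/19.21 = 7.293 mg/L.
Mixed L₀ = (17.6×3.81 + 1.61×69.1)/(19.21) = 178.3/19.21 = 9.282 mg/L.
Initial deficit D₀ = C_s − DO₀ = 8.95 − 7.293 = 1.657 mg/L.
D(5.23) = [0.162×9.282/(0.294−0.162)](e^(−0.162×5.23) − e^(−0.294×5.23)) + 1.657 e^(−0.294×5.23)
= 11.39 × (0.4286 − 0.2149) + 1.657 × 0.2149 = 2.790 mg/L.
DO = 8.95 − 2.790 = 6.160 mg/L.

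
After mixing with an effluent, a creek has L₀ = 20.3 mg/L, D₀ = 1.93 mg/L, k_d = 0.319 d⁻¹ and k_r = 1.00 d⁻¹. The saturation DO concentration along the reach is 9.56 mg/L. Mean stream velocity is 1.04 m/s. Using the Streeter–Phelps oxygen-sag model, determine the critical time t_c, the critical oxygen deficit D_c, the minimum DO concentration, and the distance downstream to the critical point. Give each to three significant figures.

At the critical point dD/dt = 0, so k_d L₀ e^(−k_d t) = k_r D. Substituting D(t) from the Streeter–Phelps equation and solving for t gives
t_c = ln[(k_r/k_d)(1 − D₀(k_r−k_d)/(k_d L₀))] / (k_r−k_d).
Here k_r−k_d = 0.6810 d⁻¹ and 1 − D₀(k_r−k_d)/(k_d L₀) = 1 − 1.93×0.6810/(0.319×20.3) = 0.7970, so
t_c = ln(3.135 × 0.7970) / 0.6810 = 0.9157 / 0.6810 = 1.345 d.
D_c = (k_d/k_r) L₀ e^(−k_d t_c) = (0.319/1.00) × 20.3 × e^(−0.319×1.345) = 0.3190 × 20.3 × 0.6512 = 4.217 mg/L.
Minimum DO = C_s − D_c = 9.56 − 4.217 = 5.343 mg/L.
x_c = v t_c = 1.04 m/s × 1.345 d × 86400 s/d = 120800 m ≈ 121 km.

t_c ≈ 1.34 d; D_c ≈ 4.22 mg/L; min DO ≈ 5.34 mg/L; x_c ≈ 121 km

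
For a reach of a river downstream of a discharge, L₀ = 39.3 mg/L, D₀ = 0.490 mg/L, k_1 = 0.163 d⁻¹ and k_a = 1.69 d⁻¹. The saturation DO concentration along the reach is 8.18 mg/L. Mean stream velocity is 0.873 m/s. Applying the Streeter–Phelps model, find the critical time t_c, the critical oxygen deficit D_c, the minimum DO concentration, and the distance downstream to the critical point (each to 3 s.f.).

At the critical point dD/dt = 0, so k_1 L₀ e^(−k_1 t) = k_a D. Substituting D(t) from the Streeter–Phelps equation and solving for t gives
t_c = ln[(k_a/k_1)(1 − D₀(k_a−k_1)/(k_1 L₀))] / (k_a−k_1).
Here k_a−k_1 = 1.527 d⁻¹ and 1 − D₀(k_a−k_1)/(k_1 L₀) = 1 − 0.490×1.527/(0.163×39.3) = 0.8832, so
t_c = ln(10.37 × 0.8832) / 1.527 = 2.215 / 1.527 = 1.450 d.
L(t_c) = L₀ e^(−k_1 t_c) = 39.3 × 0.7895 = 31.03 mg/L, and at the critical point k_a D_c = k_1 L, so D_c = (0.163/1.69) × 31.03 = 2.992 mg/L.
Minimum DO = C_s − D_c = 8.18 − 2.992 = 5.188 mg/L.
x_c = v t_c = 0.873 m/s × 1.450 d × 86400 s/d = 109400 m ≈ 109 km.

t_c ≈ 1.45 d; D_c ≈ 2.99 mg/L; min DO ≈ 5.19 mg/L; x_c ≈ 109 km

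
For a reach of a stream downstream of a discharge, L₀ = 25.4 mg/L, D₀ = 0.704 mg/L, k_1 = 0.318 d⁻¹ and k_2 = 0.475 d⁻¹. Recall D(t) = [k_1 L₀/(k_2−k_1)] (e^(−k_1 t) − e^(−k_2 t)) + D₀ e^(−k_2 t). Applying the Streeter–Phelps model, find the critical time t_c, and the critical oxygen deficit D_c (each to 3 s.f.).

With k_2/k_1 = 1.494 and 1 − D₀(k_2−k_1)/(k_1 L₀) = 0.9863,
t_c = ln(1.494 × 0.9863) / (0.475 − 0.318) = ln(1.473) / 0.1570 = 0.3875/0.1570 = 2.468 d.
L(t_c) = L₀ e^(−k_1 t_c) = 25.4 × 0.4562 = 11.59 mg/L, and at the critical point k_2 D_c = k_1 L, so D_c = (0.318/0.475) × 11.59 = 7.757 mg/L.

t_c ≈ 2.47 d; D_c ≈ 7.76 mg/L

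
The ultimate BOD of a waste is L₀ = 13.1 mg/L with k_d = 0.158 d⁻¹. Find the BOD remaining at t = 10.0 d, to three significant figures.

L ≈ 2.70 mg/L

L_t = L₀ e^(−k_d t) = 13.1 × e^(−0.158×10.0) = 13.1 × 0.2060 = 2.698 mg/L.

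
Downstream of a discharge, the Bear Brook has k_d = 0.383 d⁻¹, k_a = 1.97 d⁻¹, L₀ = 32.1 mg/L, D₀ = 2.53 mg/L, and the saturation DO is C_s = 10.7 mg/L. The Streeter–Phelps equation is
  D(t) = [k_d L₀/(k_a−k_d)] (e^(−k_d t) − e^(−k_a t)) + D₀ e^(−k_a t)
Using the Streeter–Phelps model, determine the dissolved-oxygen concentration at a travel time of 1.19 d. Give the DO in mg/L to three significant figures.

k_d L₀/(k_a−k_d) = 0.383×32.1/(1.97−0.383) = 12.29/1.587 = 7.747 mg/L.
e^(−k_d t) = e^(−0.383×1.190) = 0.6340; e^(−k_a t) = e^(−1.97×1.190) = 0.09591.
D = 7.747 × (0.6340 − 0.09591) + 2.53 × 0.09591 = 4.168 + 0.2427 = 4.411 mg/L.
DO = C_s − D = 10.7 − 4.411 = 6.289 mg/L.

DO ≈ 6.29 mg/L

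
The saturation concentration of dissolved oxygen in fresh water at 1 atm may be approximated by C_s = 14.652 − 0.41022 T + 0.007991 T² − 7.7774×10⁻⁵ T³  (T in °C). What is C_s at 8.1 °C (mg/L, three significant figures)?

C_s ≈ 11.8 mg/L

C_s = 14.652 − 0.41022×8.1 + 0.007991×8.1² − 7.7774×10⁻⁵×8.1³ = 11.81 mg/L.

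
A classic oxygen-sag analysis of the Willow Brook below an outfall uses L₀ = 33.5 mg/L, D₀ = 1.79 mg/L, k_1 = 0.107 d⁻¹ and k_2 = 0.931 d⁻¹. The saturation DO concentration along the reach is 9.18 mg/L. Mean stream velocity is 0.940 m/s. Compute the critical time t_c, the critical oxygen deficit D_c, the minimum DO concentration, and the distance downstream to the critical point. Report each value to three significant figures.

t_c = [1/(k_2−k_1)] ln[(k_2/k_1)(1 − D₀(k_2−k_1)/(k_1 L₀))]
= [1/(0.931−0.107)] ln[(0.931/0.107)(1 − 1.79×0.8240/(0.107×33.5))]
= (1/0.8240) ln[8.701 × 0.5885] = 1.214 × ln(5.121) = 1.214 × 1.633 = 1.982 d.
D_c = (k_1/k_2) L₀ e^(−k_1 t_c) = (0.107/0.931) × 33.5 × e^(−0.107×1.982) = 0.1149 × 33.5 × 0.8089 = 3.114 mg/L.
Minimum DO = C_s − D_c = 9.18 − 3.114 = 6.066 mg/L.
x_c = v t_c = 0.940 m/s × 1.982 d × 86400 s/d = 161000 m ≈ 161 km.

t_c ≈ 1.98 d; D_c ≈ 3.11 mg/L; min DO ≈ 6.07 mg/L; x_c ≈ 161 km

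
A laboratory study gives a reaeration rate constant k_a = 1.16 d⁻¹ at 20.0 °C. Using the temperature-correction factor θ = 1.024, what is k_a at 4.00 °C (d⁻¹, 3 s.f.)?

k_a ≈ 0.794 d⁻¹

k_a(T₂) = k_a(T₁) · θ^(T₂−T₁) = 1.16 × 1.024^(4.00−20.0)
= 1.16 × 1.024^-16.0 = 1.16 × 0.6842 = 0.7937 d⁻¹.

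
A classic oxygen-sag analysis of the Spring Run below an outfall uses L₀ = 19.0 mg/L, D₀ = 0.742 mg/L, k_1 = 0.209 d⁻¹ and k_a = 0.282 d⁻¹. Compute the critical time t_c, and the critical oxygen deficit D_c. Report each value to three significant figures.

At the critical point dD/dt = 0, so k_1 L₀ e^(−k_1 t) = k_a D. Substituting D(t) from the Streeter–Phelps equation and solving for t gives
t_c = ln[(k_a/k_1)(1 − D₀(k_a−k_1)/(k_1 L₀))] / (k_a−k_1).
Here k_a−k_1 = 0.07300 d⁻¹ and 1 − D₀(k_a−k_1)/(k_1 L₀) = 1 − 0.742×0.07300/(0.209×19.0) = 0.9864, so
t_c = ln(1.349 × 0.9864) / 0.07300 = 0.2858 / 0.07300 = 3.916 d.
D_c = (k_1/k_a) L₀ e^(−k_1 t_c) = (0.209/0.282) × 19.0 × e^(−0.209×3.916) = 0.7411 × 19.0 × 0.4412 = 6.212 mg/L.

t_c ≈ 3.92 d; D_c ≈ 6.21 mg/L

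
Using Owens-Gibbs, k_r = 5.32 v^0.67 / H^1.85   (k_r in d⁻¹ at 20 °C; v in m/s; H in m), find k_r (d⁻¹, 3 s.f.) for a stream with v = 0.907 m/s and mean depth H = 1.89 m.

k_r ≈ 1.53 d⁻¹

k_r = 5.32 × 0.907^0.67 / 1.89^1.85 = 5.32 × 0.9367 / 3.247 = 1.535 d⁻¹.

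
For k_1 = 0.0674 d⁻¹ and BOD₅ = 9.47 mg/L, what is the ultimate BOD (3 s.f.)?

BOD₅ = L₀(1 − e^(−5k_1)) ⇒ L₀ = BOD₅ / (1 − e^(−5×0.0674))
= 9.47 / (1 − 0.7139) = 9.47 / 0.2861 = 33.10 mg/L.

L₀ ≈ 33.1 mg/L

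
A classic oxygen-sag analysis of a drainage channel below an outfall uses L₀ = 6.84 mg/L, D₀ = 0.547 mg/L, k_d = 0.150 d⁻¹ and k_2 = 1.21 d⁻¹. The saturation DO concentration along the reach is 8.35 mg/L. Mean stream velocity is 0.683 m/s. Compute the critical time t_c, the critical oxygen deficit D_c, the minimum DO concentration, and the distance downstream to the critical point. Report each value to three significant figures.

t_c ≈ 1.18 d; D_c ≈ 0.710 mg/L; min DO ≈ 7.64 mg/L; x_c ≈ 69.9 km

With k_2/k_d = 8.067 and 1 − D₀(k_2−k_d)/(k_d L₀) = 0.4349,
t_c = ln(8.067 × 0.4349) / (1.21 − 0.150) = ln(3.508) / 1.060 = 1.255/1.060 = 1.184 d.
L(t_c) = L₀ e^(−k_d t_c) = 6.84 × 0.8373 = 5.727 mg/L, and at the critical point k_2 D_c = k_d L, so D_c = (0.150/1.21) × 5.727 = 0.7100 mg/L.
Minimum DO = C_s − D_c = 8.35 − 0.7100 = 7.640 mg/L.
x_c = v t_c = 0.683 m/s × 1.184 d × 86400 s/d = 69870 m ≈ 69.9 km.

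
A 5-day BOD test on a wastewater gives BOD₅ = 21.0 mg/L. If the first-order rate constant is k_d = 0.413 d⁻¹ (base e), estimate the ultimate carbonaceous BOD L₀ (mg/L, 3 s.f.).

L₀ ≈ 24.0 mg/L

BOD₅ = L₀(1 − e^(−5k_d)) ⇒ L₀ = BOD₅ / (1 − e^(−5×0.413))
= 21.0 / (1 − 0.1268) = 21.0 / 0.8732 = 24.05 mg/L.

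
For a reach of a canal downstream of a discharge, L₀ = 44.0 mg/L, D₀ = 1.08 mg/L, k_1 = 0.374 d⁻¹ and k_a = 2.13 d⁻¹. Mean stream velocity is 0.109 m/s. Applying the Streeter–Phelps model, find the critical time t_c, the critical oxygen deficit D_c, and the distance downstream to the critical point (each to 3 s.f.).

With k_a/k_1 = 5.695 and 1 − D₀(k_a−k_1)/(k_1 L₀) = 0.8848,
t_c = ln(5.695 × 0.8848) / (2.13 − 0.374) = ln(5.039) / 1.756 = 1.617/1.756 = 0.9209 d.
D_c = (k_1/k_a) L₀ e^(−k_1 t_c) = (0.374/2.13) × 44.0 × e^(−0.374×0.9209) = 0.1756 × 44.0 × 0.7086 = 5.475 mg/L.
x_c = v t_c = 0.109 m/s × 0.9209 d × 86400 s/d = 8673 m ≈ 8.67 km.

t_c ≈ 0.921 d; D_c ≈ 5.47 mg/L; x_c ≈ 8.67 km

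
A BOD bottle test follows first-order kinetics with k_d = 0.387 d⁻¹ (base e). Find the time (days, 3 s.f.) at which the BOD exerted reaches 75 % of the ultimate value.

t ≈ 3.58 d

y/L₀ = 1 − e^(−k_d t) = 0.75 ⇒ e^(−k_d t) = 0.250
t = −ln(0.250) / 0.387 = 1.386 / 0.387 = 3.582 d.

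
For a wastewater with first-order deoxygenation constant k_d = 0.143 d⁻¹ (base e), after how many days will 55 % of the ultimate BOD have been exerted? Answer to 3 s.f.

t ≈ 5.58 d

y/L₀ = 1 − e^(−k_d t) = 0.55 ⇒ e^(−k_d t) = 0.450
t = −ln(0.450) / 0.143 = 0.7985 / 0.143 = 5.584 d.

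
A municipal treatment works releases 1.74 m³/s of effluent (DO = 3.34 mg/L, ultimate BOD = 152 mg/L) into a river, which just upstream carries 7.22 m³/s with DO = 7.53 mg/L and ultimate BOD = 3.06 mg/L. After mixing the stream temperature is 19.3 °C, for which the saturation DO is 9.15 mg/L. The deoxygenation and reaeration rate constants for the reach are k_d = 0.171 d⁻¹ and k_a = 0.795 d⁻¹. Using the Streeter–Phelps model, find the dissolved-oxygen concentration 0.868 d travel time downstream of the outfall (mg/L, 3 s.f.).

DO ≈ 4.77 mg/L

Mixed DO = (7.22×7.53 + 1.74×3.34)/(7.22+1.74) = 60.18/8.960 = 6.716 mg/L.
Mixed L₀ = (7.22×3.06 + 1.74×152)/(8.960) = 286.6/8.960 = 31.98 mg/L.
Initial deficit D₀ = C_s − DO₀ = 9.15 − 6.716 = 2.434 mg/L.
D(0.868) = [0.171×31.98/(0.795−0.171)](e^(−0.171×0.868) − e^(−0.795×0.868)) + 2.434 e^(−0.795×0.868)
= 8.765 × (0.8621 − 0.5015) + 2.434 × 0.5015 = 4.380 mg/L.
DO = 9.15 − 4.380 = 4.770 mg/L.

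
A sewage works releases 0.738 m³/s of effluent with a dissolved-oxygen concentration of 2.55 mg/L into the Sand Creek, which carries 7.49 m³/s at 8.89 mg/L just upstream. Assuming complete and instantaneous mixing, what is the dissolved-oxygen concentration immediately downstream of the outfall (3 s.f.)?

8.32 mg/L

Flow-weighted mixing: C = (Q_r C_r + Q_w C_w)/(Q_r + Q_w)
= (7.49×8.89 + 0.738×2.55)/(7.49 + 0.738) = 68.47/8.228 = 8.321 mg/L.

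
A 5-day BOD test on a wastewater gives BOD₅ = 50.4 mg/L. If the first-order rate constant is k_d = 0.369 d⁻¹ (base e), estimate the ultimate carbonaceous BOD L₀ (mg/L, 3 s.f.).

BOD₅ = L₀(1 − e^(−5k_d)) ⇒ L₀ = BOD₅ / (1 − e^(−5×0.369))
= 50.4 / (1 − 0.1580) = 50.4 / 0.8420 = 59.86 mg/L.

L₀ ≈ 59.9 mg/L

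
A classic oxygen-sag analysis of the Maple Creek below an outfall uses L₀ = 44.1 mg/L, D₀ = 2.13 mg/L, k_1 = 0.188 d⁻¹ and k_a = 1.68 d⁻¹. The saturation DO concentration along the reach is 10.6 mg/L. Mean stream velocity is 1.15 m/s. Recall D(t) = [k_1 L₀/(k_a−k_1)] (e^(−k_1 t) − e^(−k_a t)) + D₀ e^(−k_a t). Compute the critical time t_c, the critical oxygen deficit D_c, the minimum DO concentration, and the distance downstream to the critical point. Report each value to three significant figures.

t_c ≈ 1.14 d; D_c ≈ 3.98 mg/L; min DO ≈ 6.62 mg/L; x_c ≈ 114 km

With k_a/k_1 = 8.936 and 1 − D₀(k_a−k_1)/(k_1 L₀) = 0.6167,
t_c = ln(8.936 × 0.6167) / (1.68 − 0.188) = ln(5.511) / 1.492 = 1.707/1.492 = 1.144 d.
L(t_c) = L₀ e^(−k_1 t_c) = 44.1 × 0.8065 = 35.57 mg/L, and at the critical point k_a D_c = k_1 L, so D_c = (0.188/1.68) × 35.57 = 3.980 mg/L.
Minimum DO = C_s − D_c = 10.6 − 3.980 = 6.620 mg/L.
x_c = v t_c = 1.15 m/s × 1.144 d × 86400 s/d = 113700 m ≈ 114 km.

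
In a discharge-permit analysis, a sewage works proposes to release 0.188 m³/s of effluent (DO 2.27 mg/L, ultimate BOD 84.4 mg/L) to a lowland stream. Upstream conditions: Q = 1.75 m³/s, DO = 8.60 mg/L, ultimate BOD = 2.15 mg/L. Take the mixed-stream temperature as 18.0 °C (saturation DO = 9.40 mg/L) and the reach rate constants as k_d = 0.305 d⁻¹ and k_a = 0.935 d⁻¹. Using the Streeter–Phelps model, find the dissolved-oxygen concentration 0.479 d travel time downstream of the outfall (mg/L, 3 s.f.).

DO ≈ 7.39 mg/L

Mixed DO = (1.75×8.60 + 0.188×2.27)/(1.75+0.188) = 15.48/1.938 = 7.986 mg/L.
Mixed L₀ = (1.75×2.15 + 0.188×84.4)/(1.938) = 19.63/1.938 = 10.13 mg/L.
Initial deficit D₀ = C_s − DO₀ = 9.40 − 7.986 = 1.414 mg/L.
D(0.479) = [0.305×10.13/(0.935−0.305)](e^(−0.305×0.479) − e^(−0.935×0.479)) + 1.414 e^(−0.935×0.479)
= 4.904 × (0.8641 − 0.6390) + 1.414 × 0.6390 = 2.007 mg/L.
DO = 9.40 − 2.007 = 7.393 mg/L.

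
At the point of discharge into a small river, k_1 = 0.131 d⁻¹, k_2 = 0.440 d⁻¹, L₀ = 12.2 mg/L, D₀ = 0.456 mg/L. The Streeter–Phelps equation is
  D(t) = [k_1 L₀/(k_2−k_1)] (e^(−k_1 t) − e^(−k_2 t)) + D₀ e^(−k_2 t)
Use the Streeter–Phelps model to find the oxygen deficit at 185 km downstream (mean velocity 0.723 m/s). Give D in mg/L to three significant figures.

D ≈ 2.23 mg/L

Travel time t = x/v = 185 km / (0.723 m/s) = 185000 m / 0.723 m/s = 255900 s = 2.962 d.
k_1 L₀/(k_2−k_1) = 0.131×12.2/(0.440−0.131) = 1.598/0.3090 = 5.172 mg/L.
e^(−k_1 t) = e^(−0.131×2.962) = 0.6784; e^(−k_2 t) = e^(−0.440×2.962) = 0.2717.
D = 5.172 × (0.6784 − 0.2717) + 0.456 × 0.2717 = 2.104 + 0.1239 = 2.228 mg/L.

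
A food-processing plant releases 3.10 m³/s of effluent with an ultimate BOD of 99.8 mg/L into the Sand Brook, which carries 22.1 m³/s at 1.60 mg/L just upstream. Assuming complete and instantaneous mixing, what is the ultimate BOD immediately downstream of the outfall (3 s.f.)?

Flow-weighted mixing: C = (Q_r C_r + Q_w C_w)/(Q_r + Q_w)
= (22.1×1.60 + 3.10×99.8)/(22.1 + 3.10) = 344.7/25.20 = 13.68 mg/L.

13.7 mg/L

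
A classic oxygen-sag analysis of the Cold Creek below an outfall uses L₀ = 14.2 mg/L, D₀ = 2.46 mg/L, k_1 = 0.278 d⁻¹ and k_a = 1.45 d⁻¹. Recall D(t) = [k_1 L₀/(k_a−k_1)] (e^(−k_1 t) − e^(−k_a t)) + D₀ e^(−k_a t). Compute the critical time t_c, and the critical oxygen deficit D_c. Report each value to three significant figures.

At the critical point dD/dt = 0, so k_1 L₀ e^(−k_1 t) = k_a D. Substituting D(t) from the Streeter–Phelps equation and solving for t gives
t_c = ln[(k_a/k_1)(1 − D₀(k_a−k_1)/(k_1 L₀))] / (k_a−k_1).
Here k_a−k_1 = 1.172 d⁻¹ and 1 − D₀(k_a−k_1)/(k_1 L₀) = 1 − 2.46×1.172/(0.278×14.2) = 0.2697, so
t_c = ln(5.216 × 0.2697) / 1.172 = 0.3411 / 1.172 = 0.2910 d.
D_c = (k_1/k_a) L₀ e^(−k_1 t_c) = (0.278/1.45) × 14.2 × e^(−0.278×0.2910) = 0.1917 × 14.2 × 0.9223 = 2.511 mg/L.

t_c ≈ 0.291 d; D_c ≈ 2.51 mg/L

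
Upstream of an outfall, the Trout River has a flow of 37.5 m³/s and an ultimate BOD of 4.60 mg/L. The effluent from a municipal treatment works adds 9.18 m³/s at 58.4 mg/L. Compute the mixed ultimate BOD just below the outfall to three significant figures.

Flow-weighted mixing: C = (Q_r C_r + Q_w C_w)/(Q_r + Q_w)
= (37.5×4.60 + 9.18×58.4)/(37.5 + 9.18) = 708.6/46.68 = 15.18 mg/L.

15.2 mg/L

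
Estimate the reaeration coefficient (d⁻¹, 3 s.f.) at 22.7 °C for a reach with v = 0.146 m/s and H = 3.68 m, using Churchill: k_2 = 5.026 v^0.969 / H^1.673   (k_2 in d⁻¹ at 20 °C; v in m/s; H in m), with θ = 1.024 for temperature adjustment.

k_2 ≈ 0.0939 d⁻¹

k_2(20) = 5.026 × 0.146^0.969 / 3.68^1.673 = 5.026 × 0.1550 / 8.844 = 0.08807 d⁻¹.
k_2(22.7) = 0.08807 × 1.024^(22.7−20) = 0.08807 × 1.066 = 0.09389 d⁻¹.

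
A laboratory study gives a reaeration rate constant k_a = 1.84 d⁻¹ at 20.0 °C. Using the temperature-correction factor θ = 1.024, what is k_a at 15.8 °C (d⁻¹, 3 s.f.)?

k_a(T₂) = k_a(T₁) · θ^(T₂−T₁) = 1.84 × 1.024^(15.8−20.0)
= 1.84 × 1.024^-4.20 = 1.84 × 0.9052 = 1.666 d⁻¹.

k_a ≈ 1.67 d⁻¹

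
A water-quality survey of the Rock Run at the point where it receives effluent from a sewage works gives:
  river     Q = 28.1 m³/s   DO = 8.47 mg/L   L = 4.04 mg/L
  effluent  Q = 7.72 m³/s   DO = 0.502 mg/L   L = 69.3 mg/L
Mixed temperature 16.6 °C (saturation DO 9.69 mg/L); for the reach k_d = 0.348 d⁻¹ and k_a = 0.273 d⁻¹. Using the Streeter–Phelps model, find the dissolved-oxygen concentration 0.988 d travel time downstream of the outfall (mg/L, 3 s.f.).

Mixed DO = (28.1×8.47 + 7.72×0.502)/(28.1+7.72) = 241.9/35.82 = 6.753 mg/L.
Mixed L₀ = (28.1×4.04 + 7.72×69.3)/(35.82) = 648.5/35.82 = 18.10 mg/L.
Initial deficit D₀ = C_s − DO₀ = 9.69 − 6.753 = 2.937 mg/L.
D(0.988) = [0.348×18.10/(0.273−0.348)](e^(−0.348×0.988) − e^(−0.273×0.988)) + 2.937 e^(−0.273×0.988)
= -84.01 × (0.7091 − 0.7636) + 2.937 × 0.7636 = 6.824 mg/L.
DO = 9.69 − 6.824 = 2.866 mg/L.

DO ≈ 2.87 mg/L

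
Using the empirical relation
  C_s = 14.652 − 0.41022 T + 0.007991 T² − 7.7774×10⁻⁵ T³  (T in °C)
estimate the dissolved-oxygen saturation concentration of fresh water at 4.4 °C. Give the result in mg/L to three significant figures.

C_s ≈ 13.0 mg/L

C_s = 14.652 − 0.41022×4.4 + 0.007991×4.4² − 7.7774×10⁻⁵×4.4³ = 13.00 mg/L.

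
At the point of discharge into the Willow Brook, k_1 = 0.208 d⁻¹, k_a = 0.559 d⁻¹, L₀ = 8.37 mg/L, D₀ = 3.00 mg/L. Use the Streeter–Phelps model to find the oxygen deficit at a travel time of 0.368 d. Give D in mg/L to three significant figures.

k_1 L₀/(k_a−k_1) = 0.208×8.37/(0.559−0.208) = 1.741/0.3510 = 4.960 mg/L.
e^(−k_1 t) = e^(−0.208×0.3680) = 0.9263; e^(−k_a t) = e^(−0.559×0.3680) = 0.8141.
D = 4.960 × (0.9263 − 0.8141) + 3.00 × 0.8141 = 0.5567 + 2.442 = 2.999 mg/L.

D ≈ 3.00 mg/L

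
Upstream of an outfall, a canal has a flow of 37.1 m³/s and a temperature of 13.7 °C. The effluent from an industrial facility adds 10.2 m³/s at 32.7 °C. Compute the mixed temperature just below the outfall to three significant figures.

17.8 °C

Flow-weighted mixing: C = (Q_r C_r + Q_w C_w)/(Q_r + Q_w)
= (37.1×13.7 + 10.2×32.7)/(37.1 + 10.2) = 841.8/47.30 = 17.80 °C.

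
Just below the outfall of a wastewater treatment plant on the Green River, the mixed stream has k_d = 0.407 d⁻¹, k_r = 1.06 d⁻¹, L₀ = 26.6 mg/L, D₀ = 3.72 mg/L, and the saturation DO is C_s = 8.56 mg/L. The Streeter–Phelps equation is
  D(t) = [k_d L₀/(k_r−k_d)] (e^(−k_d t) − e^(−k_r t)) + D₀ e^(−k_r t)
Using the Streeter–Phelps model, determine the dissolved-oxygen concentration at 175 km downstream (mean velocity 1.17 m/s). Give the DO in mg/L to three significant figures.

Travel time t = x/v = 175 km / (1.17 m/s) = 175000 m / 1.17 m/s = 149600 s = 1.731 d.
k_d L₀/(k_r−k_d) = 0.407×26.6/(1.06−0.407) = 10.83/0.6530 = 16.58 mg/L.
e^(−k_d t) = e^(−0.407×1.731) = 0.4943; e^(−k_r t) = e^(−1.06×1.731) = 0.1596.
D = 16.58 × (0.4943 − 0.1596) + 3.72 × 0.1596 = 5.549 + 0.5937 = 6.143 mg/L.
DO = C_s − D = 8.56 − 6.143 = 2.417 mg/L.

DO ≈ 2.42 mg/L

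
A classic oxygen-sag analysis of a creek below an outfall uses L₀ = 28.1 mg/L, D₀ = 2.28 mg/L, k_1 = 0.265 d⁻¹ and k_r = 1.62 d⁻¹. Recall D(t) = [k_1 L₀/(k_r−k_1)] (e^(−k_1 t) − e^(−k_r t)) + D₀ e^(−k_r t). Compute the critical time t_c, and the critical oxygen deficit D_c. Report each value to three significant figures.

At the critical point dD/dt = 0, so k_1 L₀ e^(−k_1 t) = k_r D. Substituting D(t) from the Streeter–Phelps equation and solving for t gives
t_c = ln[(k_r/k_1)(1 − D₀(k_r−k_1)/(k_1 L₀))] / (k_r−k_1).
Here k_r−k_1 = 1.355 d⁻¹ and 1 − D₀(k_r−k_1)/(k_1 L₀) = 1 − 2.28×1.355/(0.265×28.1) = 0.5851, so
t_c = ln(6.113 × 0.5851) / 1.355 = 1.275 / 1.355 = 0.9406 d.
L(t_c) = L₀ e^(−k_1 t_c) = 28.1 × 0.7794 = 21.90 mg/L, and at the critical point k_r D_c = k_1 L, so D_c = (0.265/1.62) × 21.90 = 3.582 mg/L.

t_c ≈ 0.941 d; D_c ≈ 3.58 mg/L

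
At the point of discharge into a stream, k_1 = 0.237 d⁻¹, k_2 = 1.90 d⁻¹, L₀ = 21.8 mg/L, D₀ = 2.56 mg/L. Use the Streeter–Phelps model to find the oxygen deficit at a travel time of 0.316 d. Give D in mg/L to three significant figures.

k_1 L₀/(k_2−k_1) = 0.237×21.8/(1.90−0.237) = 5.167/1.663 = 3.107 mg/L.
e^(−k_1 t) = e^(−0.237×0.3160) = 0.9278; e^(−k_2 t) = e^(−1.90×0.3160) = 0.5486.
D = 3.107 × (0.9278 − 0.5486) + 2.56 × 0.5486 = 1.178 + 1.404 = 2.583 mg/L.

D ≈ 2.58 mg/L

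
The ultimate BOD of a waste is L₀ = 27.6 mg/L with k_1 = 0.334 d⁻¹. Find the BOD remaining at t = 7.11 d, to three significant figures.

L_t = L₀ e^(−k_1 t) = 27.6 × e^(−0.334×7.11) = 27.6 × 0.09304 = 2.568 mg/L.

L ≈ 2.57 mg/L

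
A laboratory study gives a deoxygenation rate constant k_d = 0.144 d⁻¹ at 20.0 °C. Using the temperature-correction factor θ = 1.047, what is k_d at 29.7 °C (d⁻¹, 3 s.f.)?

k_d ≈ 0.225 d⁻¹

k_d(T₂) = k_d(T₁) · θ^(T₂−T₁) = 0.144 × 1.047^(29.7−20.0)
= 0.144 × 1.047^9.70 = 0.144 × 1.561 = 0.2248 d⁻¹.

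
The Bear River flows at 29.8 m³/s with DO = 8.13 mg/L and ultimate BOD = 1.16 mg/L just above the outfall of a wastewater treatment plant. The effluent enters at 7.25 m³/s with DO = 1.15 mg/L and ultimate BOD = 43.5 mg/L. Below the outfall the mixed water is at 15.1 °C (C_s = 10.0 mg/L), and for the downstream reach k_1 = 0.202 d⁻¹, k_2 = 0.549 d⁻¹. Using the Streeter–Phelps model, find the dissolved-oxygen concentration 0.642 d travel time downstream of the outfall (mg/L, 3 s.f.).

Mixed DO = (29.8×8.13 + 7.25×1.15)/(29.8+7.25) = 250.6/37.05 = 6.764 mg/L.
Mixed L₀ = (29.8×1.16 + 7.25×43.5)/(37.05) = 349.9/37.05 = 9.445 mg/L.
Initial deficit D₀ = C_s − DO₀ = 10.0 − 6.764 = 3.236 mg/L.
D(0.642) = [0.202×9.445/(0.549−0.202)](e^(−0.202×0.642) − e^(−0.549×0.642)) + 3.236 e^(−0.549×0.642)
= 5.498 × (0.8784 − 0.7030) + 3.236 × 0.7030 = 3.239 mg/L.
DO = 10.0 − 3.239 = 6.761 mg/L.

DO ≈ 6.76 mg/L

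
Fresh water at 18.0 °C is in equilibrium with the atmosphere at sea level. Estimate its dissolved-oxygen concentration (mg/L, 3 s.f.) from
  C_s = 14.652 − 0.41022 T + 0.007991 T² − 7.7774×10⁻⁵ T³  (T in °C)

C_s ≈ 9.40 mg/L

C_s = 14.652 − 0.41022×18.0 + 0.007991×18.0² − 7.7774×10⁻⁵×18.0³ = 9.404 mg/L.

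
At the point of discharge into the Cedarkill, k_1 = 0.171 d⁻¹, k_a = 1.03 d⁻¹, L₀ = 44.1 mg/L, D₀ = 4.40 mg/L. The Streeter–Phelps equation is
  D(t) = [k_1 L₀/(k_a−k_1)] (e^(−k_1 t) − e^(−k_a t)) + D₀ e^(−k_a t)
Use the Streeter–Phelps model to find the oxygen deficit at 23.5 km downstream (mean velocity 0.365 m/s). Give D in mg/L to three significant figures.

D ≈ 5.70 mg/L

Travel time t = x/v = 23.5 km / (0.365 m/s) = 23500 m / 0.365 m/s = 64380 s = 0.7452 d.
k_1 L₀/(k_a−k_1) = 0.171×44.1/(1.03−0.171) = 7.541/0.8590 = 8.779 mg/L.
e^(−k_1 t) = e^(−0.171×0.7452) = 0.8804; e^(−k_a t) = e^(−1.03×0.7452) = 0.4642.
D = 8.779 × (0.8804 − 0.4642) + 4.40 × 0.4642 = 3.654 + 2.042 = 5.696 mg/L.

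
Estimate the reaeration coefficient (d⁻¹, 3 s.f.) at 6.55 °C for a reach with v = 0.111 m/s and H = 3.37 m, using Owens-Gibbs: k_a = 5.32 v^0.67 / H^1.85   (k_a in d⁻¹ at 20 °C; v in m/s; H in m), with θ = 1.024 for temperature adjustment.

k_a(20) = 5.32 × 0.111^0.67 / 3.37^1.85 = 5.32 × 0.2293 / 9.465 = 0.1289 d⁻¹.
k_a(6.55) = 0.1289 × 1.024^(6.55−20) = 0.1289 × 0.7269 = 0.09368 d⁻¹.

k_a ≈ 0.0937 d⁻¹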